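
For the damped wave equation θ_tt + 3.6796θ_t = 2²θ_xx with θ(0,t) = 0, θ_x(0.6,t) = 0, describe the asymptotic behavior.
θ → 0. Damping (γ=3.6796) dissipates energy; oscillations decay exponentially.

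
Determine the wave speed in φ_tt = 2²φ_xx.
Speed = 2. Information travels along characteristics x = x₀ ± 2t.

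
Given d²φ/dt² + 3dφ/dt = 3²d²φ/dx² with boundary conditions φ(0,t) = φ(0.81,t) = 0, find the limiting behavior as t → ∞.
φ → 0. Damping (γ=3) dissipates energy; oscillations decay exponentially.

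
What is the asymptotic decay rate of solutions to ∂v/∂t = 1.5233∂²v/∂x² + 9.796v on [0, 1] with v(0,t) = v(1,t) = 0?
Eigenvalues: λₙ = 1.5233n²π²/1² - 9.796.
First three modes:
  n=1: λ₁ = 1.5233π² - 9.796 ≈ 5.238
  n=2: λ₂ = 6.0932π² - 9.796 ≈ 50.341
  n=3: λ₃ = 13.7097π² - 9.796 ≈ 125.513
Since 1.5233π² ≈ 15.034 > 9.796, all λₙ > 0.
The n=1 mode decays slowest → dominates as t → ∞.
Asymptotic: v ~ c₁ sin(πx/1) e^{-λ₁t} with decay rate λ₁ ≈ 5.238.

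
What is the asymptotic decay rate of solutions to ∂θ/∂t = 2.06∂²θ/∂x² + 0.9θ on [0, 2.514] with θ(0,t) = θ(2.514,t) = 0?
Eigenvalues: λₙ = 2.06n²π²/2.514² - 0.9.
First three modes:
  n=1: λ₁ = 2.06π²/2.514² - 0.9 ≈ 2.317
  n=2: λ₂ = 8.24π²/2.514² - 0.9 ≈ 11.968
  n=3: λ₃ = 18.54π²/2.514² - 0.9 ≈ 28.052
Since 2.06π²/2.514² ≈ 3.217 > 0.9, all λₙ > 0.
The n=1 mode decays slowest → dominates as t → ∞.
Asymptotic: θ ~ c₁ sin(πx/2.514) e^{-λ₁t} with decay rate λ₁ ≈ 2.317.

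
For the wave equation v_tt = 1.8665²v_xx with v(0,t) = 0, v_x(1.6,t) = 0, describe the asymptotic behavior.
v oscillates (no decay). Energy is conserved; the solution oscillates indefinitely as standing waves.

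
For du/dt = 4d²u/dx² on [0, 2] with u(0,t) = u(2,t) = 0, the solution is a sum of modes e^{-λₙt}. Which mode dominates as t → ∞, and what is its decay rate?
Eigenvalues: λₙ = 4n²π²/2².
First three modes:
  n=1: λ₁ = 4π²/2² ≈ 9.87
  n=2: λ₂ = 16π²/2² ≈ 39.478 (4× faster decay)
  n=3: λ₃ = 36π²/2² ≈ 88.826 (9× faster decay)
As t → ∞, higher modes decay exponentially faster. The n=1 mode dominates: u ~ c₁ sin(πx/2) e^{-λ₁t}.
Decay rate: λ₁ = 4π²/2² ≈ 9.87.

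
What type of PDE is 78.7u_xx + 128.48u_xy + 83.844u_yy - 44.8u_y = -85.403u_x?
Rewriting in standard form: 78.7u_xx + 128.48u_xy + 83.844u_yy + 85.403u_x - 44.8u_y = 0. With A = 78.7, B = 128.48, C = 83.844, the discriminant is -9886.9808. This is an elliptic PDE.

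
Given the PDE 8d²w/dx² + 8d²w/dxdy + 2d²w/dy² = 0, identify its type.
The second-order coefficients are A = 8, B = 8, C = 2. Since B² - 4AC = 0 = 0, this is a parabolic PDE.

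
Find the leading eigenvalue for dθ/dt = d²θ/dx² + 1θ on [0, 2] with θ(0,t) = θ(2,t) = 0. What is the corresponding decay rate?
Eigenvalues: λₙ = n²π²/2² - 1.
First three modes:
  n=1: λ₁ = π²/2² - 1 ≈ 1.467
  n=2: λ₂ = 4π²/2² - 1 ≈ 8.87
  n=3: λ₃ = 9π²/2² - 1 ≈ 21.207
Since π²/2² ≈ 2.467 > 1, all λₙ > 0.
The n=1 mode decays slowest → dominates as t → ∞.
Asymptotic: θ ~ c₁ sin(πx/2) e^{-λ₁t} with decay rate λ₁ ≈ 1.467.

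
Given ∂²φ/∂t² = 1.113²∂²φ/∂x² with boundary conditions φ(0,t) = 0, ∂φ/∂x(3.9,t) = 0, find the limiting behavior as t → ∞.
φ oscillates (no decay). Energy is conserved; the solution oscillates indefinitely as standing waves.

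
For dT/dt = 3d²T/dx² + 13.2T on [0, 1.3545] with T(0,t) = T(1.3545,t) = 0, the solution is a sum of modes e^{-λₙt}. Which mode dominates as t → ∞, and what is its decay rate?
Eigenvalues: λₙ = 3n²π²/1.3545² - 13.2.
First three modes:
  n=1: λ₁ = 3π²/1.3545² - 13.2 ≈ 2.938
  n=2: λ₂ = 12π²/1.3545² - 13.2 ≈ 51.354
  n=3: λ₃ = 27π²/1.3545² - 13.2 ≈ 132.046
Since 3π²/1.3545² ≈ 16.138 > 13.2, all λₙ > 0.
The n=1 mode decays slowest → dominates as t → ∞.
Asymptotic: T ~ c₁ sin(πx/1.3545) e^{-λ₁t} with decay rate λ₁ ≈ 2.938.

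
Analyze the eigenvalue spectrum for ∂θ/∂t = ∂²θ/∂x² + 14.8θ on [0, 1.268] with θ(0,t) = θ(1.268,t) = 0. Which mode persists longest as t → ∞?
Eigenvalues: λₙ = n²π²/1.268² - 14.8.
First three modes:
  n=1: λ₁ = π²/1.268² - 14.8 ≈ -8.662
  n=2: λ₂ = 4π²/1.268² - 14.8 ≈ 9.754
  n=3: λ₃ = 9π²/1.268² - 14.8 ≈ 40.446
Since π²/1.268² ≈ 6.138 < 14.8, λ₁ < 0.
The n=1 mode grows fastest (−λₙ is largest for n=1) → dominates.
Asymptotic: θ ~ c₁ sin(πx/1.268) e^{8.662t} (exponential growth at rate −λ₁ ≈ 8.662).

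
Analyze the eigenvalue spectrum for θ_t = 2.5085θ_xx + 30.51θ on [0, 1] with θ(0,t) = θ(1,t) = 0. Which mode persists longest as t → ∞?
Eigenvalues: λₙ = 2.5085n²π²/1² - 30.51.
First three modes:
  n=1: λ₁ = 2.5085π² - 30.51 ≈ -5.752
  n=2: λ₂ = 10.034π² - 30.51 ≈ 68.522
  n=3: λ₃ = 22.5765π² - 30.51 ≈ 192.311
Since 2.5085π² ≈ 24.758 < 30.51, λ₁ < 0.
The n=1 mode grows fastest (−λₙ is largest for n=1) → dominates.
Asymptotic: θ ~ c₁ sin(πx/1) e^{5.752t} (exponential growth at rate −λ₁ ≈ 5.752).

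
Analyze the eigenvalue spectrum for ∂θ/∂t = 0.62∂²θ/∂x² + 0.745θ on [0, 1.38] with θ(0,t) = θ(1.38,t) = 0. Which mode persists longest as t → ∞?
Eigenvalues: λₙ = 0.62n²π²/1.38² - 0.745.
First three modes:
  n=1: λ₁ = 0.62π²/1.38² - 0.745 ≈ 2.468
  n=2: λ₂ = 2.48π²/1.38² - 0.745 ≈ 12.108
  n=3: λ₃ = 5.58π²/1.38² - 0.745 ≈ 28.174
Since 0.62π²/1.38² ≈ 3.213 > 0.745, all λₙ > 0.
The n=1 mode decays slowest → dominates as t → ∞.
Asymptotic: θ ~ c₁ sin(πx/1.38) e^{-λ₁t} with decay rate λ₁ ≈ 2.468.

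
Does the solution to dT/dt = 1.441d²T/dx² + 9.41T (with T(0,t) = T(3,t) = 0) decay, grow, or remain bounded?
T grows unboundedly. Reaction dominates diffusion (r=9.41 > κπ²/L²≈1.58); solution grows exponentially.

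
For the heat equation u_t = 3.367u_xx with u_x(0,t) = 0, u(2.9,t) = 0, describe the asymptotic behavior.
u → 0. Heat escapes through the Dirichlet boundary.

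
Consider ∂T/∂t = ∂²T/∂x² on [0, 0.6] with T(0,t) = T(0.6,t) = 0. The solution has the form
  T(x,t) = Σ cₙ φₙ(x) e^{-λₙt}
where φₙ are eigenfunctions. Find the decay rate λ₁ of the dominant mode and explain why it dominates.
Eigenvalues: λₙ = n²π²/0.6².
First three modes:
  n=1: λ₁ = π²/0.6² ≈ 27.416
  n=2: λ₂ = 4π²/0.6² ≈ 109.662 (4× faster decay)
  n=3: λ₃ = 9π²/0.6² ≈ 246.74 (9× faster decay)
As t → ∞, higher modes decay exponentially faster. The n=1 mode dominates: T ~ c₁ sin(πx/0.6) e^{-λ₁t}.
Decay rate: λ₁ = π²/0.6² ≈ 27.416.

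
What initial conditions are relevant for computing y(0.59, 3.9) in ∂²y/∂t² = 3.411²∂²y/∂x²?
Domain of dependence: [-12.7129, 13.8929]. Signals travel at speed 3.411, so data within |x - 0.59| ≤ 3.411·3.9 = 13.3029 can reach the point.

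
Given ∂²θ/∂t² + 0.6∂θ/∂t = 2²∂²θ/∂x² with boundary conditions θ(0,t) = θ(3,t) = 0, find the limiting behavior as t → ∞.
θ → 0. Damping (γ=0.6) dissipates energy; oscillations decay exponentially.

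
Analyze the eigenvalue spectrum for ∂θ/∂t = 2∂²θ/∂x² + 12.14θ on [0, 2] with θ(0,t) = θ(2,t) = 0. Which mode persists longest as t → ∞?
Eigenvalues: λₙ = 2n²π²/2² - 12.14.
First three modes:
  n=1: λ₁ = 2π²/2² - 12.14 ≈ -7.205
  n=2: λ₂ = 8π²/2² - 12.14 ≈ 7.599
  n=3: λ₃ = 18π²/2² - 12.14 ≈ 32.273
Since 2π²/2² ≈ 4.935 < 12.14, λ₁ < 0.
The n=1 mode grows fastest (−λₙ is largest for n=1) → dominates.
Asymptotic: θ ~ c₁ sin(πx/2) e^{7.205t} (exponential growth at rate −λ₁ ≈ 7.205).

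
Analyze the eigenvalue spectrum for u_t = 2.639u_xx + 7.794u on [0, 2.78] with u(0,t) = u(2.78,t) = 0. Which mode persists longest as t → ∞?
Eigenvalues: λₙ = 2.639n²π²/2.78² - 7.794.
First three modes:
  n=1: λ₁ = 2.639π²/2.78² - 7.794 ≈ -4.424
  n=2: λ₂ = 10.556π²/2.78² - 7.794 ≈ 5.687
  n=3: λ₃ = 23.751π²/2.78² - 7.794 ≈ 22.537
Since 2.639π²/2.78² ≈ 3.37 < 7.794, λ₁ < 0.
The n=1 mode grows fastest (−λₙ is largest for n=1) → dominates.
Asymptotic: u ~ c₁ sin(πx/2.78) e^{4.424t} (exponential growth at rate −λ₁ ≈ 4.424).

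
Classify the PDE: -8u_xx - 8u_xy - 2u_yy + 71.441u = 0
A = -8, B = -8, C = -2. Discriminant B² - 4AC = 0. Since 0 = 0, parabolic.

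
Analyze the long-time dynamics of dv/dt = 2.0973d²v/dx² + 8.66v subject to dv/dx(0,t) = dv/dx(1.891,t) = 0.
Long-time behavior: v grows unboundedly. With Neumann BCs the constant mode has diffusion eigenvalue 0, so any r > 0 makes it grow like e^(8.66t); solution grows exponentially.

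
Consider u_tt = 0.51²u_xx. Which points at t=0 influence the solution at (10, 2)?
Domain of dependence: [8.98, 11.02]. Signals travel at speed 0.51, so data within |x - 10| ≤ 0.51·2 = 1.02 can reach the point.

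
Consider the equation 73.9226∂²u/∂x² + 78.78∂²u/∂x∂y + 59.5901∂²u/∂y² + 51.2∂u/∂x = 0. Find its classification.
Elliptic. (A = 73.9226, B = 78.78, C = 59.5901 gives B² - 4AC = -11413.93210504.)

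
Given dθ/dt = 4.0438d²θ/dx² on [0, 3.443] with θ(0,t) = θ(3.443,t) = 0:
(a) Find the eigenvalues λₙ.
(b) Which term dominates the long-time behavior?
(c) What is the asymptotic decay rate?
Eigenvalues: λₙ = 4.0438n²π²/3.443².
First three modes:
  n=1: λ₁ = 4.0438π²/3.443² ≈ 3.367
  n=2: λ₂ = 16.1752π²/3.443² ≈ 13.467 (4× faster decay)
  n=3: λ₃ = 36.3942π²/3.443² ≈ 30.301 (9× faster decay)
As t → ∞, higher modes decay exponentially faster. The n=1 mode dominates: θ ~ c₁ sin(πx/3.443) e^{-λ₁t}.
Decay rate: λ₁ = 4.0438π²/3.443² ≈ 3.367.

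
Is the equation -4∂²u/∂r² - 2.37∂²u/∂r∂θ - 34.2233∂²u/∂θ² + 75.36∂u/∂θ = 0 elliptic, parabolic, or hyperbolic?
Computing B² - 4AC with A = -4, B = -2.37, C = -34.2233: discriminant = -541.9559 (negative). Answer: elliptic.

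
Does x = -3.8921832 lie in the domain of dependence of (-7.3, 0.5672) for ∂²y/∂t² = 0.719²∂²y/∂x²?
No. The domain of dependence is [-7.7078168, -6.8921832], and -3.8921832 is outside this interval.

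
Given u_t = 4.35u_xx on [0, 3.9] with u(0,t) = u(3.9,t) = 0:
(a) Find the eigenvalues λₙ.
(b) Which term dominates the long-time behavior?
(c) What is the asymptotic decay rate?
Eigenvalues: λₙ = 4.35n²π²/3.9².
First three modes:
  n=1: λ₁ = 4.35π²/3.9² ≈ 2.823
  n=2: λ₂ = 17.4π²/3.9² ≈ 11.291 (4× faster decay)
  n=3: λ₃ = 39.15π²/3.9² ≈ 25.404 (9× faster decay)
As t → ∞, higher modes decay exponentially faster. The n=1 mode dominates: u ~ c₁ sin(πx/3.9) e^{-λ₁t}.
Decay rate: λ₁ = 4.35π²/3.9² ≈ 2.823.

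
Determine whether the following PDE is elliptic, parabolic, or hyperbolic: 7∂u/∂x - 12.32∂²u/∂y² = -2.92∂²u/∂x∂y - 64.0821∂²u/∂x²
Rewriting in standard form: 64.0821∂²u/∂x² + 2.92∂²u/∂x∂y - 12.32∂²u/∂y² + 7∂u/∂x = 0. Coefficients: A = 64.0821, B = 2.92, C = -12.32. B² - 4AC = 3166.492288, which is positive, so the equation is hyperbolic.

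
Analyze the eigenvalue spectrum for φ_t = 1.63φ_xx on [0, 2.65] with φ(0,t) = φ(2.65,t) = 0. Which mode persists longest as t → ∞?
Eigenvalues: λₙ = 1.63n²π²/2.65².
First three modes:
  n=1: λ₁ = 1.63π²/2.65² ≈ 2.291
  n=2: λ₂ = 6.52π²/2.65² ≈ 9.163 (4× faster decay)
  n=3: λ₃ = 14.67π²/2.65² ≈ 20.618 (9× faster decay)
As t → ∞, higher modes decay exponentially faster. The n=1 mode dominates: φ ~ c₁ sin(πx/2.65) e^{-λ₁t}.
Decay rate: λ₁ = 1.63π²/2.65² ≈ 2.291.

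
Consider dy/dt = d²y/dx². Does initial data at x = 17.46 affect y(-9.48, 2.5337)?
Yes, for any finite x. The heat equation has infinite propagation speed, so all initial data affects all points at any t > 0.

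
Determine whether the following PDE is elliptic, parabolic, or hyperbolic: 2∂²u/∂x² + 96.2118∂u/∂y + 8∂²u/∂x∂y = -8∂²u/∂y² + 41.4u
Rewriting in standard form: 2∂²u/∂x² + 8∂²u/∂x∂y + 8∂²u/∂y² + 96.2118∂u/∂y - 41.4u = 0. Coefficients: A = 2, B = 8, C = 8. B² - 4AC = 0, which is zero, so the equation is parabolic.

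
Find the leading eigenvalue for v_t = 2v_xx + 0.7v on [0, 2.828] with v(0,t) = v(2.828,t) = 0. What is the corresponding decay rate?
Eigenvalues: λₙ = 2n²π²/2.828² - 0.7.
First three modes:
  n=1: λ₁ = 2π²/2.828² - 0.7 ≈ 1.768
  n=2: λ₂ = 8π²/2.828² - 0.7 ≈ 9.173
  n=3: λ₃ = 18π²/2.828² - 0.7 ≈ 21.513
Since 2π²/2.828² ≈ 2.468 > 0.7, all λₙ > 0.
The n=1 mode decays slowest → dominates as t → ∞.
Asymptotic: v ~ c₁ sin(πx/2.828) e^{-λ₁t} with decay rate λ₁ ≈ 1.768.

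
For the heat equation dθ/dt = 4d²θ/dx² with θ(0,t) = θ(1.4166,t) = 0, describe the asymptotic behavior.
θ → 0. Heat diffuses out through both boundaries.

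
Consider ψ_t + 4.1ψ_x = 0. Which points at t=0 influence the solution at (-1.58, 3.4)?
A single point: x = -15.52. The characteristic through (-1.58, 3.4) is x - 4.1t = const, so x = -1.58 - 4.1·3.4 = -15.52.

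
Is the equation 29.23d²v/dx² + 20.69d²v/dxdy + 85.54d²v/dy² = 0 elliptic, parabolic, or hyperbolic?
Computing B² - 4AC with A = 29.23, B = 20.69, C = 85.54: discriminant = -9573.2607 (negative). Answer: elliptic.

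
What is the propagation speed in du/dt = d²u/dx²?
Infinite. The heat equation is parabolic, not hyperbolic, so disturbances propagate instantly.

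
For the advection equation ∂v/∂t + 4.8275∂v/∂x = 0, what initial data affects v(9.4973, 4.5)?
A single point: x = -12.22645. The characteristic through (9.4973, 4.5) is x - 4.8275t = const, so x = 9.4973 - 4.8275·4.5 = -12.22645.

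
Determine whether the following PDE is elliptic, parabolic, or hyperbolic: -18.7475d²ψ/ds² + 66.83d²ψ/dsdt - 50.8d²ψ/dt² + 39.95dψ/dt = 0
Coefficients: A = -18.7475, B = 66.83, C = -50.8. B² - 4AC = 656.7569, which is positive, so the equation is hyperbolic.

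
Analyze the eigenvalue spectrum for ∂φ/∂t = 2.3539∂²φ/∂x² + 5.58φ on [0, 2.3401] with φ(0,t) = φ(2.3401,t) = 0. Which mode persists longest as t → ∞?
Eigenvalues: λₙ = 2.3539n²π²/2.3401² - 5.58.
First three modes:
  n=1: λ₁ = 2.3539π²/2.3401² - 5.58 ≈ -1.338
  n=2: λ₂ = 9.4156π²/2.3401² - 5.58 ≈ 11.39
  n=3: λ₃ = 21.1851π²/2.3401² - 5.58 ≈ 32.602
Since 2.3539π²/2.3401² ≈ 4.242 < 5.58, λ₁ < 0.
The n=1 mode grows fastest (−λₙ is largest for n=1) → dominates.
Asymptotic: φ ~ c₁ sin(πx/2.3401) e^{1.338t} (exponential growth at rate −λ₁ ≈ 1.338).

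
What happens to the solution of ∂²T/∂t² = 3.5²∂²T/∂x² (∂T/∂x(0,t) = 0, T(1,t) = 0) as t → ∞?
T oscillates (no decay). Energy is conserved; the solution oscillates indefinitely as standing waves.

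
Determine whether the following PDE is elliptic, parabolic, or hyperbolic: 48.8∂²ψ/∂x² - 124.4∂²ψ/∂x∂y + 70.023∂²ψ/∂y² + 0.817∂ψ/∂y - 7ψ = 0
Coefficients: A = 48.8, B = -124.4, C = 70.023. B² - 4AC = 1806.8704, which is positive, so the equation is hyperbolic.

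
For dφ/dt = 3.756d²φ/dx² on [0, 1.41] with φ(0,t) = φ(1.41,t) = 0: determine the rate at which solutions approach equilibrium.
Eigenvalues: λₙ = 3.756n²π²/1.41².
First three modes:
  n=1: λ₁ = 3.756π²/1.41² ≈ 18.646
  n=2: λ₂ = 15.024π²/1.41² ≈ 74.584 (4× faster decay)
  n=3: λ₃ = 33.804π²/1.41² ≈ 167.815 (9× faster decay)
As t → ∞, higher modes decay exponentially faster. The n=1 mode dominates: φ ~ c₁ sin(πx/1.41) e^{-λ₁t}.
Decay rate: λ₁ = 3.756π²/1.41² ≈ 18.646.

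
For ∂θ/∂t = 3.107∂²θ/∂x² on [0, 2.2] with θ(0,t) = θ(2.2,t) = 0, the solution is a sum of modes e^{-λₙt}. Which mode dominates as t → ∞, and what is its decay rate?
Eigenvalues: λₙ = 3.107n²π²/2.2².
First three modes:
  n=1: λ₁ = 3.107π²/2.2² ≈ 6.336
  n=2: λ₂ = 12.428π²/2.2² ≈ 25.343 (4× faster decay)
  n=3: λ₃ = 27.963π²/2.2² ≈ 57.021 (9× faster decay)
As t → ∞, higher modes decay exponentially faster. The n=1 mode dominates: θ ~ c₁ sin(πx/2.2) e^{-λ₁t}.
Decay rate: λ₁ = 3.107π²/2.2² ≈ 6.336.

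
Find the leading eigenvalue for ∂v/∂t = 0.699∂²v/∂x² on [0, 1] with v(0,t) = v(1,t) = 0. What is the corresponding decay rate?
Eigenvalues: λₙ = 0.699n²π².
First three modes:
  n=1: λ₁ = 0.699π² ≈ 6.899
  n=2: λ₂ = 2.796π² ≈ 27.595 (4× faster decay)
  n=3: λ₃ = 6.291π² ≈ 62.09 (9× faster decay)
As t → ∞, higher modes decay exponentially faster. The n=1 mode dominates: v ~ c₁ sin(πx) e^{-λ₁t}.
Decay rate: λ₁ = 0.699π² ≈ 6.899.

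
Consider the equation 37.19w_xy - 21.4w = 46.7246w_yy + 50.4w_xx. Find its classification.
Rewriting in standard form: -50.4w_xx + 37.19w_xy - 46.7246w_yy - 21.4w = 0. Elliptic. (A = -50.4, B = 37.19, C = -46.7246 gives B² - 4AC = -8036.58326.)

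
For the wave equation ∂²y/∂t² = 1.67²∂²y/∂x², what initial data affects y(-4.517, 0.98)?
Domain of dependence: [-6.1536, -2.8804]. Signals travel at speed 1.67, so data within |x - -4.517| ≤ 1.67·0.98 = 1.6366 can reach the point.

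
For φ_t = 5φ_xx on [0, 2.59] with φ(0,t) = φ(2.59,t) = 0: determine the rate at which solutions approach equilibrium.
Eigenvalues: λₙ = 5n²π²/2.59².
First three modes:
  n=1: λ₁ = 5π²/2.59² ≈ 7.356
  n=2: λ₂ = 20π²/2.59² ≈ 29.426 (4× faster decay)
  n=3: λ₃ = 45π²/2.59² ≈ 66.208 (9× faster decay)
As t → ∞, higher modes decay exponentially faster. The n=1 mode dominates: φ ~ c₁ sin(πx/2.59) e^{-λ₁t}.
Decay rate: λ₁ = 5π²/2.59² ≈ 7.356.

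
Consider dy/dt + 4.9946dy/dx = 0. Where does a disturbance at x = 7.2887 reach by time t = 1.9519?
At x = 17.03765974. The characteristic carries data from (7.2887, 0) to (17.03765974, 1.9519).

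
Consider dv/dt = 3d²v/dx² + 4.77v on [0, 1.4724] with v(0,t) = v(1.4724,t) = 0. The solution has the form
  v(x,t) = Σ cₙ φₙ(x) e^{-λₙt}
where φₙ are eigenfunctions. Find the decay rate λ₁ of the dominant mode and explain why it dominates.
Eigenvalues: λₙ = 3n²π²/1.4724² - 4.77.
First three modes:
  n=1: λ₁ = 3π²/1.4724² - 4.77 ≈ 8.887
  n=2: λ₂ = 12π²/1.4724² - 4.77 ≈ 49.86
  n=3: λ₃ = 27π²/1.4724² - 4.77 ≈ 118.147
Since 3π²/1.4724² ≈ 13.657 > 4.77, all λₙ > 0.
The n=1 mode decays slowest → dominates as t → ∞.
Asymptotic: v ~ c₁ sin(πx/1.4724) e^{-λ₁t} with decay rate λ₁ ≈ 8.887.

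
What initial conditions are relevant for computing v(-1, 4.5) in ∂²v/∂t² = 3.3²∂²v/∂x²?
Domain of dependence: [-15.85, 13.85]. Signals travel at speed 3.3, so data within |x - -1| ≤ 3.3·4.5 = 14.85 can reach the point.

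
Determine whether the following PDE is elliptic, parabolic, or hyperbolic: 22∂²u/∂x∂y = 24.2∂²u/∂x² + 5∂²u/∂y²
Rewriting in standard form: -24.2∂²u/∂x² + 22∂²u/∂x∂y - 5∂²u/∂y² = 0. Coefficients: A = -24.2, B = 22, C = -5. B² - 4AC = 0, which is zero, so the equation is parabolic.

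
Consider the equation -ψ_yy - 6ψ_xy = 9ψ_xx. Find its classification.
Rewriting in standard form: -9ψ_xx - 6ψ_xy - ψ_yy = 0. Parabolic. (A = -9, B = -6, C = -1 gives B² - 4AC = 0.)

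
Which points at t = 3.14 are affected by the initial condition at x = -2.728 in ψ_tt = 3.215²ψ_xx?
Domain of influence: [-12.8231, 7.3671]. Data at x = -2.728 spreads outward at speed 3.215.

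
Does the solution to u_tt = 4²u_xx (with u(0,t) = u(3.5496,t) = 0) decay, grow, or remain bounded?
u oscillates (no decay). Energy is conserved; the solution oscillates indefinitely as standing waves.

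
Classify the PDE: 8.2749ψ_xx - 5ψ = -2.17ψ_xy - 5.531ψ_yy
Rewriting in standard form: 8.2749ψ_xx + 2.17ψ_xy + 5.531ψ_yy - 5ψ = 0. A = 8.2749, B = 2.17, C = 5.531. Discriminant B² - 4AC = -178.3649876. Since -178.3649876 < 0, elliptic.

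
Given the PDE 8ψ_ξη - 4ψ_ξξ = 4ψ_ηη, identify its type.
Rewriting in standard form: -4ψ_ξξ + 8ψ_ξη - 4ψ_ηη = 0. The second-order coefficients are A = -4, B = 8, C = -4. Since B² - 4AC = 0 = 0, this is a parabolic PDE.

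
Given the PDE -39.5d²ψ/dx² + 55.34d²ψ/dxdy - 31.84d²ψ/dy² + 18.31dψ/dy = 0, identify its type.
The second-order coefficients are A = -39.5, B = 55.34, C = -31.84. Since B² - 4AC = -1968.2044 < 0, this is an elliptic PDE.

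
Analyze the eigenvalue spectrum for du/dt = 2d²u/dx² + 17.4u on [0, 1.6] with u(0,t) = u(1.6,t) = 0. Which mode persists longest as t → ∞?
Eigenvalues: λₙ = 2n²π²/1.6² - 17.4.
First three modes:
  n=1: λ₁ = 2π²/1.6² - 17.4 ≈ -9.689
  n=2: λ₂ = 8π²/1.6² - 17.4 ≈ 13.443
  n=3: λ₃ = 18π²/1.6² - 17.4 ≈ 51.996
Since 2π²/1.6² ≈ 7.711 < 17.4, λ₁ < 0.
The n=1 mode grows fastest (−λₙ is largest for n=1) → dominates.
Asymptotic: u ~ c₁ sin(πx/1.6) e^{9.689t} (exponential growth at rate −λ₁ ≈ 9.689).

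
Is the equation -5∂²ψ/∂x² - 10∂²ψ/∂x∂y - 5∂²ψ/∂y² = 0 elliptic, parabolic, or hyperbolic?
Computing B² - 4AC with A = -5, B = -10, C = -5: discriminant = 0 (zero). Answer: parabolic.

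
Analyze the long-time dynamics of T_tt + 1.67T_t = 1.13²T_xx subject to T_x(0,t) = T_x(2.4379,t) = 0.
Long-time behavior: T → constant (steady state). Damping (γ=1.67) dissipates the nonconstant modes; with Neumann BCs the spatial average obeys M''+γM'=0 and tends to a finite limit.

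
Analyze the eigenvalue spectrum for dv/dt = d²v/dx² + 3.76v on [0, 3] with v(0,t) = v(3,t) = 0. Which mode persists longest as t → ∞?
Eigenvalues: λₙ = n²π²/3² - 3.76.
First three modes:
  n=1: λ₁ = π²/3² - 3.76 ≈ -2.663
  n=2: λ₂ = 4π²/3² - 3.76 ≈ 0.626
  n=3: λ₃ = 9π²/3² - 3.76 ≈ 6.11
Since π²/3² ≈ 1.097 < 3.76, λ₁ < 0.
The n=1 mode grows fastest (−λₙ is largest for n=1) → dominates.
Asymptotic: v ~ c₁ sin(πx/3) e^{2.663t} (exponential growth at rate −λ₁ ≈ 2.663).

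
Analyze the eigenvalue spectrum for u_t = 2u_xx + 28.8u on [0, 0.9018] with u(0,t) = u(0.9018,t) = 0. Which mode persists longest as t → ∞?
Eigenvalues: λₙ = 2n²π²/0.9018² - 28.8.
First three modes:
  n=1: λ₁ = 2π²/0.9018² - 28.8 ≈ -4.528
  n=2: λ₂ = 8π²/0.9018² - 28.8 ≈ 68.289
  n=3: λ₃ = 18π²/0.9018² - 28.8 ≈ 189.65
Since 2π²/0.9018² ≈ 24.272 < 28.8, λ₁ < 0.
The n=1 mode grows fastest (−λₙ is largest for n=1) → dominates.
Asymptotic: u ~ c₁ sin(πx/0.9018) e^{4.528t} (exponential growth at rate −λ₁ ≈ 4.528).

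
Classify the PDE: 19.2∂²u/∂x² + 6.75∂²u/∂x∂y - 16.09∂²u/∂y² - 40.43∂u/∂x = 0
A = 19.2, B = 6.75, C = -16.09. Discriminant B² - 4AC = 1281.2745. Since 1281.2745 > 0, hyperbolic.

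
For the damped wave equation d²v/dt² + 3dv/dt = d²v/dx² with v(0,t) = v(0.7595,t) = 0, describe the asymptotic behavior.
v → 0. Damping (γ=3) dissipates energy; oscillations decay exponentially.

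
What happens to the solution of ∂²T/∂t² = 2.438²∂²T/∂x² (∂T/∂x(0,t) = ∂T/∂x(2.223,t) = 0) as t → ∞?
T oscillates about a mean that drifts linearly in t (generically unbounded; no decay). There is no damping, so the nonconstant modes persist as standing waves (energy conserved, no decay). But with Neumann conditions at both ends the constant mode has eigenvalue 0: the spatial mean M(t) of T satisfies M'' = 0, so M(t) = M(0) + M'(0)·t. Unless the initial velocity has zero mean (∫T_t(x,0)dx = 0), the solution grows linearly in t (unbounded, though not exponentially); if it does have zero mean, the solution stays bounded and simply oscillates.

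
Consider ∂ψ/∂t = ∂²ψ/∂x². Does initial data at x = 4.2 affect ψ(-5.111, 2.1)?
Yes, for any finite x. The heat equation has infinite propagation speed, so all initial data affects all points at any t > 0.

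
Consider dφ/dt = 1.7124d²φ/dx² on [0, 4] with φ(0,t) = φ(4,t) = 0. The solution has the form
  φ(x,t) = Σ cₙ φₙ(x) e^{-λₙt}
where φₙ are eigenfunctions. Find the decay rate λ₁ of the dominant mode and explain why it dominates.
Eigenvalues: λₙ = 1.7124n²π²/4².
First three modes:
  n=1: λ₁ = 1.7124π²/4² ≈ 1.056
  n=2: λ₂ = 6.8496π²/4² ≈ 4.225 (4× faster decay)
  n=3: λ₃ = 15.4116π²/4² ≈ 9.507 (9× faster decay)
As t → ∞, higher modes decay exponentially faster. The n=1 mode dominates: φ ~ c₁ sin(πx/4) e^{-λ₁t}.
Decay rate: λ₁ = 1.7124π²/4² ≈ 1.056.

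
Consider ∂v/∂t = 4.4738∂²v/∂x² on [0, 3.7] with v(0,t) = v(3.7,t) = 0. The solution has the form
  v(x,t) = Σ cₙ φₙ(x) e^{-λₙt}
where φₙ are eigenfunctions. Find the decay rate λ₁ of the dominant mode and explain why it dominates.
Eigenvalues: λₙ = 4.4738n²π²/3.7².
First three modes:
  n=1: λ₁ = 4.4738π²/3.7² ≈ 3.225
  n=2: λ₂ = 17.8952π²/3.7² ≈ 12.901 (4× faster decay)
  n=3: λ₃ = 40.2642π²/3.7² ≈ 29.028 (9× faster decay)
As t → ∞, higher modes decay exponentially faster. The n=1 mode dominates: v ~ c₁ sin(πx/3.7) e^{-λ₁t}.
Decay rate: λ₁ = 4.4738π²/3.7² ≈ 3.225.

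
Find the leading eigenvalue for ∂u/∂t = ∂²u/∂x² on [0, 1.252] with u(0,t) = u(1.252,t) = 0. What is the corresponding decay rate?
Eigenvalues: λₙ = n²π²/1.252².
First three modes:
  n=1: λ₁ = π²/1.252² ≈ 6.296
  n=2: λ₂ = 4π²/1.252² ≈ 25.186 (4× faster decay)
  n=3: λ₃ = 9π²/1.252² ≈ 56.667 (9× faster decay)
As t → ∞, higher modes decay exponentially faster. The n=1 mode dominates: u ~ c₁ sin(πx/1.252) e^{-λ₁t}.
Decay rate: λ₁ = π²/1.252² ≈ 6.296.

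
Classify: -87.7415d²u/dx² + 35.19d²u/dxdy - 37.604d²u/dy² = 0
Elliptic (discriminant = -11959.389364).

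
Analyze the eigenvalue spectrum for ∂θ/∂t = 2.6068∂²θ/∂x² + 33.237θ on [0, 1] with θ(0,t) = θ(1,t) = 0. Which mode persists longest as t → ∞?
Eigenvalues: λₙ = 2.6068n²π²/1² - 33.237.
First three modes:
  n=1: λ₁ = 2.6068π² - 33.237 ≈ -7.509
  n=2: λ₂ = 10.4272π² - 33.237 ≈ 69.675
  n=3: λ₃ = 23.4612π² - 33.237 ≈ 198.316
Since 2.6068π² ≈ 25.728 < 33.237, λ₁ < 0.
The n=1 mode grows fastest (−λₙ is largest for n=1) → dominates.
Asymptotic: θ ~ c₁ sin(πx/1) e^{7.509t} (exponential growth at rate −λ₁ ≈ 7.509).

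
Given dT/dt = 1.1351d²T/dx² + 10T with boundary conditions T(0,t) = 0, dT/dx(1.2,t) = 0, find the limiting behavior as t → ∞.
T grows unboundedly. Reaction dominates diffusion (r=10 > κπ²/(4L²)≈1.94); solution grows exponentially.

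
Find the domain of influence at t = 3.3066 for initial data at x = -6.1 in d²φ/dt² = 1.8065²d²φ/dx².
Domain of influence: [-12.0733729, -0.1266271]. Data at x = -6.1 spreads outward at speed 1.8065.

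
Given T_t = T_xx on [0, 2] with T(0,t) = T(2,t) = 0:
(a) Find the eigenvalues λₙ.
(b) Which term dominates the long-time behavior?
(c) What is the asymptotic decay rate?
Eigenvalues: λₙ = n²π²/2².
First three modes:
  n=1: λ₁ = π²/2² ≈ 2.467
  n=2: λ₂ = 4π²/2² ≈ 9.87 (4× faster decay)
  n=3: λ₃ = 9π²/2² ≈ 22.207 (9× faster decay)
As t → ∞, higher modes decay exponentially faster. The n=1 mode dominates: T ~ c₁ sin(πx/2) e^{-λ₁t}.
Decay rate: λ₁ = π²/2² ≈ 2.467.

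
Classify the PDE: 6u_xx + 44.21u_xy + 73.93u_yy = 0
A = 6, B = 44.21, C = 73.93. Discriminant B² - 4AC = 180.2041. Since 180.2041 > 0, hyperbolic.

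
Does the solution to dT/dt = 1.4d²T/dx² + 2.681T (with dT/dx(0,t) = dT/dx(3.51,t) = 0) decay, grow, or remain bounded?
T grows unboundedly. With Neumann BCs the constant mode has diffusion eigenvalue 0, so any r > 0 makes it grow like e^(2.681t); solution grows exponentially.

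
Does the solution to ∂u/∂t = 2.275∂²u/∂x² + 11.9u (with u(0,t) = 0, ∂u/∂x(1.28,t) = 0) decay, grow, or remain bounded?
u grows unboundedly. Reaction dominates diffusion (r=11.9 > κπ²/(4L²)≈3.43); solution grows exponentially.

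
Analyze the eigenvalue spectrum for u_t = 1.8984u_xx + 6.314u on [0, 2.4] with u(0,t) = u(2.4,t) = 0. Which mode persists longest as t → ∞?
Eigenvalues: λₙ = 1.8984n²π²/2.4² - 6.314.
First three modes:
  n=1: λ₁ = 1.8984π²/2.4² - 6.314 ≈ -3.061
  n=2: λ₂ = 7.5936π²/2.4² - 6.314 ≈ 6.697
  n=3: λ₃ = 17.0856π²/2.4² - 6.314 ≈ 22.962
Since 1.8984π²/2.4² ≈ 3.253 < 6.314, λ₁ < 0.
The n=1 mode grows fastest (−λₙ is largest for n=1) → dominates.
Asymptotic: u ~ c₁ sin(πx/2.4) e^{3.061t} (exponential growth at rate −λ₁ ≈ 3.061).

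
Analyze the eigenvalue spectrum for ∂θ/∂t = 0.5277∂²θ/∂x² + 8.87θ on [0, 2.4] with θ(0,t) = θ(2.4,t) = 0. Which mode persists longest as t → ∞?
Eigenvalues: λₙ = 0.5277n²π²/2.4² - 8.87.
First three modes:
  n=1: λ₁ = 0.5277π²/2.4² - 8.87 ≈ -7.966
  n=2: λ₂ = 2.1108π²/2.4² - 8.87 ≈ -5.253
  n=3: λ₃ = 4.7493π²/2.4² - 8.87 ≈ -0.732
Since 0.5277π²/2.4² ≈ 0.904 < 8.87, λ₁ < 0.
The n=1 mode grows fastest (−λₙ is largest for n=1) → dominates.
Asymptotic: θ ~ c₁ sin(πx/2.4) e^{7.966t} (exponential growth at rate −λ₁ ≈ 7.966).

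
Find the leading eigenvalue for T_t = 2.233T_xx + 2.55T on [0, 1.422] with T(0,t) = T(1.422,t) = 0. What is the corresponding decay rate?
Eigenvalues: λₙ = 2.233n²π²/1.422² - 2.55.
First three modes:
  n=1: λ₁ = 2.233π²/1.422² - 2.55 ≈ 8.349
  n=2: λ₂ = 8.932π²/1.422² - 2.55 ≈ 41.046
  n=3: λ₃ = 20.097π²/1.422² - 2.55 ≈ 95.542
Since 2.233π²/1.422² ≈ 10.899 > 2.55, all λₙ > 0.
The n=1 mode decays slowest → dominates as t → ∞.
Asymptotic: T ~ c₁ sin(πx/1.422) e^{-λ₁t} with decay rate λ₁ ≈ 8.349.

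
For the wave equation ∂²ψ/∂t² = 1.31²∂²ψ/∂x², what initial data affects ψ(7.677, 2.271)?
Domain of dependence: [4.70199, 10.65201]. Signals travel at speed 1.31, so data within |x - 7.677| ≤ 1.31·2.271 = 2.97501 can reach the point.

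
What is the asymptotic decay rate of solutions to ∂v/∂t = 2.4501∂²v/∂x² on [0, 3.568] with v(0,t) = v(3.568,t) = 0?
Eigenvalues: λₙ = 2.4501n²π²/3.568².
First three modes:
  n=1: λ₁ = 2.4501π²/3.568² ≈ 1.899
  n=2: λ₂ = 9.8004π²/3.568² ≈ 7.598 (4× faster decay)
  n=3: λ₃ = 22.0509π²/3.568² ≈ 17.095 (9× faster decay)
As t → ∞, higher modes decay exponentially faster. The n=1 mode dominates: v ~ c₁ sin(πx/3.568) e^{-λ₁t}.
Decay rate: λ₁ = 2.4501π²/3.568² ≈ 1.899.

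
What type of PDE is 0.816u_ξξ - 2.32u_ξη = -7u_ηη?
Rewriting in standard form: 0.816u_ξξ - 2.32u_ξη + 7u_ηη = 0. With A = 0.816, B = -2.32, C = 7, the discriminant is -17.4656. This is an elliptic PDE.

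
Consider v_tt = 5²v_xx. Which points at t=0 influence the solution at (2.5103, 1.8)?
Domain of dependence: [-6.4897, 11.5103]. Signals travel at speed 5, so data within |x - 2.5103| ≤ 5·1.8 = 9 can reach the point.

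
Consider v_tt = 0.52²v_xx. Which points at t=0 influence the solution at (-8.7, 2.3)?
Domain of dependence: [-9.896, -7.504]. Signals travel at speed 0.52, so data within |x - -8.7| ≤ 0.52·2.3 = 1.196 can reach the point.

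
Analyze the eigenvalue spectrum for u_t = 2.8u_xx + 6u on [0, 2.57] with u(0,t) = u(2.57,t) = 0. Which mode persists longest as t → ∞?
Eigenvalues: λₙ = 2.8n²π²/2.57² - 6.
First three modes:
  n=1: λ₁ = 2.8π²/2.57² - 6 ≈ -1.816
  n=2: λ₂ = 11.2π²/2.57² - 6 ≈ 10.736
  n=3: λ₃ = 25.2π²/2.57² - 6 ≈ 31.656
Since 2.8π²/2.57² ≈ 4.184 < 6, λ₁ < 0.
The n=1 mode grows fastest (−λₙ is largest for n=1) → dominates.
Asymptotic: u ~ c₁ sin(πx/2.57) e^{1.816t} (exponential growth at rate −λ₁ ≈ 1.816).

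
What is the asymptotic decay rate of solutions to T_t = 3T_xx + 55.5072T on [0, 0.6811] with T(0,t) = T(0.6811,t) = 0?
Eigenvalues: λₙ = 3n²π²/0.6811² - 55.5072.
First three modes:
  n=1: λ₁ = 3π²/0.6811² - 55.5072 ≈ 8.319
  n=2: λ₂ = 12π²/0.6811² - 55.5072 ≈ 199.798
  n=3: λ₃ = 27π²/0.6811² - 55.5072 ≈ 518.929
Since 3π²/0.6811² ≈ 63.826 > 55.5072, all λₙ > 0.
The n=1 mode decays slowest → dominates as t → ∞.
Asymptotic: T ~ c₁ sin(πx/0.6811) e^{-λ₁t} with decay rate λ₁ ≈ 8.319.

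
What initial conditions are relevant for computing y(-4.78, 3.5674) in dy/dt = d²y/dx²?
The entire real line. The heat equation has infinite propagation speed: any initial disturbance instantly affects all points (though exponentially small far away).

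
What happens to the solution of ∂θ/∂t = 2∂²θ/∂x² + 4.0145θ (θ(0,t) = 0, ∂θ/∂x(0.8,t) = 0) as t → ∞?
θ → 0. Diffusion dominates reaction (r=4.0145 < κπ²/(4L²)≈7.71); solution decays.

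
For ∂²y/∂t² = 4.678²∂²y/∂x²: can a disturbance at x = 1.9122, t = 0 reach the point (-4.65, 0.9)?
No. The domain of dependence is [-8.8602, -0.4398], and 1.9122 is outside this interval.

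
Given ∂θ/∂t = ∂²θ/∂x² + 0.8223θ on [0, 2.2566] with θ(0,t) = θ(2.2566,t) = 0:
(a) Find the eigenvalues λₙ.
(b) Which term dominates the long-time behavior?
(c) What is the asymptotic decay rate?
Eigenvalues: λₙ = n²π²/2.2566² - 0.8223.
First three modes:
  n=1: λ₁ = π²/2.2566² - 0.8223 ≈ 1.116
  n=2: λ₂ = 4π²/2.2566² - 0.8223 ≈ 6.93
  n=3: λ₃ = 9π²/2.2566² - 0.8223 ≈ 16.621
Since π²/2.2566² ≈ 1.938 > 0.8223, all λₙ > 0.
The n=1 mode decays slowest → dominates as t → ∞.
Asymptotic: θ ~ c₁ sin(πx/2.2566) e^{-λ₁t} with decay rate λ₁ ≈ 1.116.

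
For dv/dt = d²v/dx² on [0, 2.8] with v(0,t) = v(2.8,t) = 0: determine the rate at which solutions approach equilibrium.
Eigenvalues: λₙ = n²π²/2.8².
First three modes:
  n=1: λ₁ = π²/2.8² ≈ 1.259
  n=2: λ₂ = 4π²/2.8² ≈ 5.036 (4× faster decay)
  n=3: λ₃ = 9π²/2.8² ≈ 11.33 (9× faster decay)
As t → ∞, higher modes decay exponentially faster. The n=1 mode dominates: v ~ c₁ sin(πx/2.8) e^{-λ₁t}.
Decay rate: λ₁ = π²/2.8² ≈ 1.259.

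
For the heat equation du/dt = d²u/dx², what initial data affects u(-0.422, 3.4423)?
The entire real line. The heat equation has infinite propagation speed: any initial disturbance instantly affects all points (though exponentially small far away).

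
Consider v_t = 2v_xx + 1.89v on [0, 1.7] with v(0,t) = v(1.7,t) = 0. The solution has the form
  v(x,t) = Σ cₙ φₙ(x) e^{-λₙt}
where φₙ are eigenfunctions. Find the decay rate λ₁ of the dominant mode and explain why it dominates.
Eigenvalues: λₙ = 2n²π²/1.7² - 1.89.
First three modes:
  n=1: λ₁ = 2π²/1.7² - 1.89 ≈ 4.94
  n=2: λ₂ = 8π²/1.7² - 1.89 ≈ 25.431
  n=3: λ₃ = 18π²/1.7² - 1.89 ≈ 59.582
Since 2π²/1.7² ≈ 6.83 > 1.89, all λₙ > 0.
The n=1 mode decays slowest → dominates as t → ∞.
Asymptotic: v ~ c₁ sin(πx/1.7) e^{-λ₁t} with decay rate λ₁ ≈ 4.94.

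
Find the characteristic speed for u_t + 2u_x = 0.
Speed = 2. Information travels along x - 2t = const (rightward).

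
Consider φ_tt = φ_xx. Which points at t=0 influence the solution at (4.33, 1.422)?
Domain of dependence: [2.908, 5.752]. Signals travel at speed 1, so data within |x - 4.33| ≤ 1·1.422 = 1.422 can reach the point.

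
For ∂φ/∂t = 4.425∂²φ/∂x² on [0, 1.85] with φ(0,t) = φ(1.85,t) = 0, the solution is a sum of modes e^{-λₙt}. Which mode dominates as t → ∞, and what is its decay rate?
Eigenvalues: λₙ = 4.425n²π²/1.85².
First three modes:
  n=1: λ₁ = 4.425π²/1.85² ≈ 12.761
  n=2: λ₂ = 17.7π²/1.85² ≈ 51.042 (4× faster decay)
  n=3: λ₃ = 39.825π²/1.85² ≈ 114.845 (9× faster decay)
As t → ∞, higher modes decay exponentially faster. The n=1 mode dominates: φ ~ c₁ sin(πx/1.85) e^{-λ₁t}.
Decay rate: λ₁ = 4.425π²/1.85² ≈ 12.761.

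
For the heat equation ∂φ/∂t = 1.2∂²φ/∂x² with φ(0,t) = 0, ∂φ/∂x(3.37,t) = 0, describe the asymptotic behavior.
φ → 0. Heat escapes through the Dirichlet boundary.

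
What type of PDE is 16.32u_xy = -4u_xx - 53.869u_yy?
Rewriting in standard form: 4u_xx + 16.32u_xy + 53.869u_yy = 0. With A = 4, B = 16.32, C = 53.869, the discriminant is -595.5616. This is an elliptic PDE.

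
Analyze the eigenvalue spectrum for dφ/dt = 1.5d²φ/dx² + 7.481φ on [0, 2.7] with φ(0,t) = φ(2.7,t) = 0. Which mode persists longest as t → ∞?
Eigenvalues: λₙ = 1.5n²π²/2.7² - 7.481.
First three modes:
  n=1: λ₁ = 1.5π²/2.7² - 7.481 ≈ -5.45
  n=2: λ₂ = 6π²/2.7² - 7.481 ≈ 0.642
  n=3: λ₃ = 13.5π²/2.7² - 7.481 ≈ 10.796
Since 1.5π²/2.7² ≈ 2.031 < 7.481, λ₁ < 0.
The n=1 mode grows fastest (−λₙ is largest for n=1) → dominates.
Asymptotic: φ ~ c₁ sin(πx/2.7) e^{5.45t} (exponential growth at rate −λ₁ ≈ 5.45).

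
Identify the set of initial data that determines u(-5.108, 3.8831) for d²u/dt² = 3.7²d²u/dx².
Domain of dependence: [-19.47547, 9.25947]. Signals travel at speed 3.7, so data within |x - -5.108| ≤ 3.7·3.8831 = 14.36747 can reach the point.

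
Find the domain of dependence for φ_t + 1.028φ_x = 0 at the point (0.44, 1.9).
A single point: x = -1.5132. The characteristic through (0.44, 1.9) is x - 1.028t = const, so x = 0.44 - 1.028·1.9 = -1.5132.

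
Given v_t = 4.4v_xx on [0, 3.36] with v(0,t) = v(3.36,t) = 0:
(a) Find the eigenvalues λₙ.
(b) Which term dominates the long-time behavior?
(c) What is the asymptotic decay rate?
Eigenvalues: λₙ = 4.4n²π²/3.36².
First three modes:
  n=1: λ₁ = 4.4π²/3.36² ≈ 3.847
  n=2: λ₂ = 17.6π²/3.36² ≈ 15.386 (4× faster decay)
  n=3: λ₃ = 39.6π²/3.36² ≈ 34.619 (9× faster decay)
As t → ∞, higher modes decay exponentially faster. The n=1 mode dominates: v ~ c₁ sin(πx/3.36) e^{-λ₁t}.
Decay rate: λ₁ = 4.4π²/3.36² ≈ 3.847.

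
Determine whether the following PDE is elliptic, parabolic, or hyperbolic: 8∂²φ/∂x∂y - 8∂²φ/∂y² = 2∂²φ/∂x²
Rewriting in standard form: -2∂²φ/∂x² + 8∂²φ/∂x∂y - 8∂²φ/∂y² = 0. Coefficients: A = -2, B = 8, C = -8. B² - 4AC = 0, which is zero, so the equation is parabolic.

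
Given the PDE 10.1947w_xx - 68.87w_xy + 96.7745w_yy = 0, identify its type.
The second-order coefficients are A = 10.1947, B = -68.87, C = 96.7745. Since B² - 4AC = 796.7289194 > 0, this is a hyperbolic PDE.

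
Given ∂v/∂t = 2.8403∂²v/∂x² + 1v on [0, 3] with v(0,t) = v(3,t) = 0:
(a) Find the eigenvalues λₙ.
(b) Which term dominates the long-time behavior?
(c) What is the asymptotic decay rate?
Eigenvalues: λₙ = 2.8403n²π²/3² - 1.
First three modes:
  n=1: λ₁ = 2.8403π²/3² - 1 ≈ 2.115
  n=2: λ₂ = 11.3612π²/3² - 1 ≈ 11.459
  n=3: λ₃ = 25.5627π²/3² - 1 ≈ 27.033
Since 2.8403π²/3² ≈ 3.115 > 1, all λₙ > 0.
The n=1 mode decays slowest → dominates as t → ∞.
Asymptotic: v ~ c₁ sin(πx/3) e^{-λ₁t} with decay rate λ₁ ≈ 2.115.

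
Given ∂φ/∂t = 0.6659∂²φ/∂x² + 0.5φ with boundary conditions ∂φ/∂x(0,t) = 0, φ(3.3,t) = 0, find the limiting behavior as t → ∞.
φ grows unboundedly. Reaction dominates diffusion (r=0.5 > κπ²/(4L²)≈0.15); solution grows exponentially.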